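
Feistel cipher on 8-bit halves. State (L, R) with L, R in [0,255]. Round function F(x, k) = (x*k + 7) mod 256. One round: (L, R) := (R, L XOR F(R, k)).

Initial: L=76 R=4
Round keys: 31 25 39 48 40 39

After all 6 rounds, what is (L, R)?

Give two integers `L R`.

Answer: 157 175

Derivation:
Round 1 (k=31): L=4 R=207
Round 2 (k=25): L=207 R=58
Round 3 (k=39): L=58 R=18
Round 4 (k=48): L=18 R=93
Round 5 (k=40): L=93 R=157
Round 6 (k=39): L=157 R=175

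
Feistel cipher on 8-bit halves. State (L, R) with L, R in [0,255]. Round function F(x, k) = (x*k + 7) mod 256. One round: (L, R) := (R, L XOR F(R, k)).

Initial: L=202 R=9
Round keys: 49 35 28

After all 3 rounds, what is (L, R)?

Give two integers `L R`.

Round 1 (k=49): L=9 R=10
Round 2 (k=35): L=10 R=108
Round 3 (k=28): L=108 R=221

Answer: 108 221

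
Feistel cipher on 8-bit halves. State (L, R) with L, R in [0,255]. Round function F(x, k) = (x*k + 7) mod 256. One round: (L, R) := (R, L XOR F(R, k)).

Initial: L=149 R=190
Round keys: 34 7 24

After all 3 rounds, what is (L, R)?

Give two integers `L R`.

Round 1 (k=34): L=190 R=214
Round 2 (k=7): L=214 R=95
Round 3 (k=24): L=95 R=57

Answer: 95 57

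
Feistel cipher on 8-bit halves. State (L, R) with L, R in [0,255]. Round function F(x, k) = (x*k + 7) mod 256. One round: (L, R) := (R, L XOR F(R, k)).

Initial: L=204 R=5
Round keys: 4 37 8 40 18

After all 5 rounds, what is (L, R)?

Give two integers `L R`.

Round 1 (k=4): L=5 R=215
Round 2 (k=37): L=215 R=31
Round 3 (k=8): L=31 R=40
Round 4 (k=40): L=40 R=88
Round 5 (k=18): L=88 R=31

Answer: 88 31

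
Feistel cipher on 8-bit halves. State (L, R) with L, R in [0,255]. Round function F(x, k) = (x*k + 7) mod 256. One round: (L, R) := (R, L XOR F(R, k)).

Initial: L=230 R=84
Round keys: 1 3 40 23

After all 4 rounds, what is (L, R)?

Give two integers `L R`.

Answer: 42 167

Derivation:
Round 1 (k=1): L=84 R=189
Round 2 (k=3): L=189 R=106
Round 3 (k=40): L=106 R=42
Round 4 (k=23): L=42 R=167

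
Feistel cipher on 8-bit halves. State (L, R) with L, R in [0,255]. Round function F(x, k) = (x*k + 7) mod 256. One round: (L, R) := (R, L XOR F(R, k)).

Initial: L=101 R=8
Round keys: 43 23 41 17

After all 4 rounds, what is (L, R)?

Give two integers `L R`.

Round 1 (k=43): L=8 R=58
Round 2 (k=23): L=58 R=53
Round 3 (k=41): L=53 R=190
Round 4 (k=17): L=190 R=144

Answer: 190 144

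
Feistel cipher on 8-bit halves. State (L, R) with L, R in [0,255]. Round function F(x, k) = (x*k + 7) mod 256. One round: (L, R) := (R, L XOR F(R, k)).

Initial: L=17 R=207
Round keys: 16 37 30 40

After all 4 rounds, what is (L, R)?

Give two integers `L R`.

Answer: 213 197

Derivation:
Round 1 (k=16): L=207 R=230
Round 2 (k=37): L=230 R=138
Round 3 (k=30): L=138 R=213
Round 4 (k=40): L=213 R=197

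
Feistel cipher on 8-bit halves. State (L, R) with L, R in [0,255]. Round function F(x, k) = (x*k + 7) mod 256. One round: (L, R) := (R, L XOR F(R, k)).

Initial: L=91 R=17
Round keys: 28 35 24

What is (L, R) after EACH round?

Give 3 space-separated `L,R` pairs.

Answer: 17,184 184,62 62,111

Derivation:
Round 1 (k=28): L=17 R=184
Round 2 (k=35): L=184 R=62
Round 3 (k=24): L=62 R=111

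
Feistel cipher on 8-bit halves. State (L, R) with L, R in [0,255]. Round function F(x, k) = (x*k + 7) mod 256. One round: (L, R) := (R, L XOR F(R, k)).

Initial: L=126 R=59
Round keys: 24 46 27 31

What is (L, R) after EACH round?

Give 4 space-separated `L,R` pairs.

Answer: 59,241 241,110 110,80 80,217

Derivation:
Round 1 (k=24): L=59 R=241
Round 2 (k=46): L=241 R=110
Round 3 (k=27): L=110 R=80
Round 4 (k=31): L=80 R=217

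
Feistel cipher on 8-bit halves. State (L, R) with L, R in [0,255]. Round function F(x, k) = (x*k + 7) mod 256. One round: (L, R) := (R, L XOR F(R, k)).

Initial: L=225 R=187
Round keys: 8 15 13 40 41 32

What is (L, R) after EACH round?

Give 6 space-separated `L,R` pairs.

Answer: 187,62 62,18 18,207 207,77 77,147 147,42

Derivation:
Round 1 (k=8): L=187 R=62
Round 2 (k=15): L=62 R=18
Round 3 (k=13): L=18 R=207
Round 4 (k=40): L=207 R=77
Round 5 (k=41): L=77 R=147
Round 6 (k=32): L=147 R=42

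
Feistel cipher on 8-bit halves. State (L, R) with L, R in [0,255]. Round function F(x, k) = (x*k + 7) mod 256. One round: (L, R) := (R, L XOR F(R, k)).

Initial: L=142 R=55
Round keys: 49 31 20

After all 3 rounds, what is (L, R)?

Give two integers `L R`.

Round 1 (k=49): L=55 R=0
Round 2 (k=31): L=0 R=48
Round 3 (k=20): L=48 R=199

Answer: 48 199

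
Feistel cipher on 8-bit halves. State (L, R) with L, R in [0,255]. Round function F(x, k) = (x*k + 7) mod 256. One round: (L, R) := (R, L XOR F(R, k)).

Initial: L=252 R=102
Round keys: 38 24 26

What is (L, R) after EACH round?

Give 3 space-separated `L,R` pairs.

Round 1 (k=38): L=102 R=215
Round 2 (k=24): L=215 R=73
Round 3 (k=26): L=73 R=166

Answer: 102,215 215,73 73,166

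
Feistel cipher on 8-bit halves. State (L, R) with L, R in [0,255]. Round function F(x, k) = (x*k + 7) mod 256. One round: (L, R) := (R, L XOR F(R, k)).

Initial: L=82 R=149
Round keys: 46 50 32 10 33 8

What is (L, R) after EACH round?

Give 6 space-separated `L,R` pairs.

Answer: 149,159 159,128 128,152 152,119 119,198 198,64

Derivation:
Round 1 (k=46): L=149 R=159
Round 2 (k=50): L=159 R=128
Round 3 (k=32): L=128 R=152
Round 4 (k=10): L=152 R=119
Round 5 (k=33): L=119 R=198
Round 6 (k=8): L=198 R=64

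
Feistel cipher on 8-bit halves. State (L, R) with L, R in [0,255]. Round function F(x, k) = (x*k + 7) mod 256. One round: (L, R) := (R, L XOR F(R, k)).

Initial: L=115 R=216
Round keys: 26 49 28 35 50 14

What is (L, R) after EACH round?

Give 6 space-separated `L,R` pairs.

Round 1 (k=26): L=216 R=132
Round 2 (k=49): L=132 R=147
Round 3 (k=28): L=147 R=159
Round 4 (k=35): L=159 R=87
Round 5 (k=50): L=87 R=154
Round 6 (k=14): L=154 R=36

Answer: 216,132 132,147 147,159 159,87 87,154 154,36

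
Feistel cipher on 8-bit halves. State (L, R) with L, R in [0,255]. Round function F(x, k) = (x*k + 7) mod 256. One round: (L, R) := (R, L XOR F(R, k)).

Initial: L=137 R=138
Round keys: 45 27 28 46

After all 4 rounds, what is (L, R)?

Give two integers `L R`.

Answer: 179 252

Derivation:
Round 1 (k=45): L=138 R=192
Round 2 (k=27): L=192 R=205
Round 3 (k=28): L=205 R=179
Round 4 (k=46): L=179 R=252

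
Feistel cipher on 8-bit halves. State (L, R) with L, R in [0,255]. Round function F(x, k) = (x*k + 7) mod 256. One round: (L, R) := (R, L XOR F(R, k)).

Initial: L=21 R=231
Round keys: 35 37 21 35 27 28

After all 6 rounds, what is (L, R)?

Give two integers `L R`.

Answer: 203 44

Derivation:
Round 1 (k=35): L=231 R=137
Round 2 (k=37): L=137 R=51
Round 3 (k=21): L=51 R=191
Round 4 (k=35): L=191 R=23
Round 5 (k=27): L=23 R=203
Round 6 (k=28): L=203 R=44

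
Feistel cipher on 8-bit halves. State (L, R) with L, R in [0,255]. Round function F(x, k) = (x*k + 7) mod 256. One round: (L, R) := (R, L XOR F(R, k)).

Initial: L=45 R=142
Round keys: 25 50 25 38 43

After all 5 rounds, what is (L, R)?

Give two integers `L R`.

Round 1 (k=25): L=142 R=200
Round 2 (k=50): L=200 R=153
Round 3 (k=25): L=153 R=48
Round 4 (k=38): L=48 R=190
Round 5 (k=43): L=190 R=193

Answer: 190 193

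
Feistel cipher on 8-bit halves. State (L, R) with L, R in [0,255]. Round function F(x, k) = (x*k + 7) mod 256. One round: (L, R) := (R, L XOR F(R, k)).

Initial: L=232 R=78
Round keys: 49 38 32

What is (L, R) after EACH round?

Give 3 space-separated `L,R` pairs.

Round 1 (k=49): L=78 R=29
Round 2 (k=38): L=29 R=27
Round 3 (k=32): L=27 R=122

Answer: 78,29 29,27 27,122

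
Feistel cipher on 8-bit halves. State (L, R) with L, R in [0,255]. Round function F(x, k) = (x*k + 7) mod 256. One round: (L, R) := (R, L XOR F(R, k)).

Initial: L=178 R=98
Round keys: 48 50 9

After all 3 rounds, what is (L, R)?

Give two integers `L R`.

Round 1 (k=48): L=98 R=213
Round 2 (k=50): L=213 R=195
Round 3 (k=9): L=195 R=55

Answer: 195 55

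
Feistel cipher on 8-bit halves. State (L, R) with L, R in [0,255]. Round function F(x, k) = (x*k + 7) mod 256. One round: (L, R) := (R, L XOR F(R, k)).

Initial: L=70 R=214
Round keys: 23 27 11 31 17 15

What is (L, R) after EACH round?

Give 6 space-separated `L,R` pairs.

Answer: 214,7 7,18 18,202 202,111 111,172 172,116

Derivation:
Round 1 (k=23): L=214 R=7
Round 2 (k=27): L=7 R=18
Round 3 (k=11): L=18 R=202
Round 4 (k=31): L=202 R=111
Round 5 (k=17): L=111 R=172
Round 6 (k=15): L=172 R=116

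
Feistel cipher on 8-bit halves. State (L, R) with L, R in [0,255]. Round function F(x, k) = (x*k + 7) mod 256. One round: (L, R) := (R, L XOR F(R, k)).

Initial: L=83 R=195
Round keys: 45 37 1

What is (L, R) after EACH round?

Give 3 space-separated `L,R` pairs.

Round 1 (k=45): L=195 R=29
Round 2 (k=37): L=29 R=251
Round 3 (k=1): L=251 R=31

Answer: 195,29 29,251 251,31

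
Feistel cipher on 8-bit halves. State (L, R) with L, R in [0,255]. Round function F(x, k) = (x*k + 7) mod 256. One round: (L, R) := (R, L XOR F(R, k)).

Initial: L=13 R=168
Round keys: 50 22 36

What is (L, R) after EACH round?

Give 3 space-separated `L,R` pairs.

Round 1 (k=50): L=168 R=218
Round 2 (k=22): L=218 R=107
Round 3 (k=36): L=107 R=201

Answer: 168,218 218,107 107,201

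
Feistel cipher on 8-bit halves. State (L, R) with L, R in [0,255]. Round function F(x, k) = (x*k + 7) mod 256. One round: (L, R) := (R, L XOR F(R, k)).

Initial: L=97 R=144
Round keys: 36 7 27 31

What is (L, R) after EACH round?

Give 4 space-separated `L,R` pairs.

Round 1 (k=36): L=144 R=38
Round 2 (k=7): L=38 R=129
Round 3 (k=27): L=129 R=132
Round 4 (k=31): L=132 R=130

Answer: 144,38 38,129 129,132 132,130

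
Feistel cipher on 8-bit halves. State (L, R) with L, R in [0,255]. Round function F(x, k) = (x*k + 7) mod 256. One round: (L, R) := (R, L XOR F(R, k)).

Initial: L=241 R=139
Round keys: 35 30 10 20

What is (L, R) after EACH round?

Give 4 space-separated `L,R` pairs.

Round 1 (k=35): L=139 R=249
Round 2 (k=30): L=249 R=190
Round 3 (k=10): L=190 R=138
Round 4 (k=20): L=138 R=113

Answer: 139,249 249,190 190,138 138,113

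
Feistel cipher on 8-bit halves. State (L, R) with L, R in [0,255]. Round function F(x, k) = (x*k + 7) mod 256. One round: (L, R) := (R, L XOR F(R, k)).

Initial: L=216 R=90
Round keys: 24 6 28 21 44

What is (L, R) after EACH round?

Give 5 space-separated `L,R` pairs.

Answer: 90,175 175,123 123,212 212,16 16,19

Derivation:
Round 1 (k=24): L=90 R=175
Round 2 (k=6): L=175 R=123
Round 3 (k=28): L=123 R=212
Round 4 (k=21): L=212 R=16
Round 5 (k=44): L=16 R=19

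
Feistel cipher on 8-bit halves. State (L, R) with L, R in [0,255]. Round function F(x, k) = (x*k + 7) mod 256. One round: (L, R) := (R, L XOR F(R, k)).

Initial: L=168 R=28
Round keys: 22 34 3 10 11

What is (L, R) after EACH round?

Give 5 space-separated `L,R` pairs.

Answer: 28,199 199,105 105,133 133,80 80,242

Derivation:
Round 1 (k=22): L=28 R=199
Round 2 (k=34): L=199 R=105
Round 3 (k=3): L=105 R=133
Round 4 (k=10): L=133 R=80
Round 5 (k=11): L=80 R=242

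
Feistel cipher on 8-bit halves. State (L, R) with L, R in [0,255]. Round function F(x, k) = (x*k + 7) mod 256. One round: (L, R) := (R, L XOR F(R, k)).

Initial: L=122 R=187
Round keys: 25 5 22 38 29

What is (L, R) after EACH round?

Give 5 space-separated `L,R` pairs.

Round 1 (k=25): L=187 R=48
Round 2 (k=5): L=48 R=76
Round 3 (k=22): L=76 R=191
Round 4 (k=38): L=191 R=45
Round 5 (k=29): L=45 R=159

Answer: 187,48 48,76 76,191 191,45 45,159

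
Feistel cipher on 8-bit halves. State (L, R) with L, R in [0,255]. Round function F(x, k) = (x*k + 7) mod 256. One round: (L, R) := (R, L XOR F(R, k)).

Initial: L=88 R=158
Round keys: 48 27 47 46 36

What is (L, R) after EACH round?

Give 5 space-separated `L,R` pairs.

Answer: 158,255 255,114 114,10 10,161 161,161

Derivation:
Round 1 (k=48): L=158 R=255
Round 2 (k=27): L=255 R=114
Round 3 (k=47): L=114 R=10
Round 4 (k=46): L=10 R=161
Round 5 (k=36): L=161 R=161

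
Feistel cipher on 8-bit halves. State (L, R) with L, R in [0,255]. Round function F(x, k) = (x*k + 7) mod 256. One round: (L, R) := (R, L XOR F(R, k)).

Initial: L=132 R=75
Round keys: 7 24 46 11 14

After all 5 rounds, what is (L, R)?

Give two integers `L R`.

Round 1 (k=7): L=75 R=144
Round 2 (k=24): L=144 R=204
Round 3 (k=46): L=204 R=63
Round 4 (k=11): L=63 R=112
Round 5 (k=14): L=112 R=24

Answer: 112 24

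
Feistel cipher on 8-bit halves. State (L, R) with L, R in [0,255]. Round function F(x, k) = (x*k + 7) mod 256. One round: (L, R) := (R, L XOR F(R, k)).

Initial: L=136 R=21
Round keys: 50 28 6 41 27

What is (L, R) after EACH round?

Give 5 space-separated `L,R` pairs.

Answer: 21,169 169,150 150,34 34,239 239,30

Derivation:
Round 1 (k=50): L=21 R=169
Round 2 (k=28): L=169 R=150
Round 3 (k=6): L=150 R=34
Round 4 (k=41): L=34 R=239
Round 5 (k=27): L=239 R=30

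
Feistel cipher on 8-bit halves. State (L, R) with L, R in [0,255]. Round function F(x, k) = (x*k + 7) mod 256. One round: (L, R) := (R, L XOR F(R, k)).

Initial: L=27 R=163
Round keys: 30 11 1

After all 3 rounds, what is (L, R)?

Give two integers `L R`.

Round 1 (k=30): L=163 R=58
Round 2 (k=11): L=58 R=38
Round 3 (k=1): L=38 R=23

Answer: 38 23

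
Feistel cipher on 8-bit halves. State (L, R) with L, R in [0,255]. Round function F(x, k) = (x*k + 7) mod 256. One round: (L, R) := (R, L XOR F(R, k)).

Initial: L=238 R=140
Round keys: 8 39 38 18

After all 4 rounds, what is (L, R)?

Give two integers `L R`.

Round 1 (k=8): L=140 R=137
Round 2 (k=39): L=137 R=106
Round 3 (k=38): L=106 R=74
Round 4 (k=18): L=74 R=81

Answer: 74 81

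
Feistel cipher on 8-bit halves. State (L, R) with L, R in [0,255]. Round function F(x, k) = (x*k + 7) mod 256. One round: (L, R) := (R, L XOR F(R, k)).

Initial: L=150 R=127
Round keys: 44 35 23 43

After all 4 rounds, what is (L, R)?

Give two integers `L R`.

Answer: 227 217

Derivation:
Round 1 (k=44): L=127 R=77
Round 2 (k=35): L=77 R=241
Round 3 (k=23): L=241 R=227
Round 4 (k=43): L=227 R=217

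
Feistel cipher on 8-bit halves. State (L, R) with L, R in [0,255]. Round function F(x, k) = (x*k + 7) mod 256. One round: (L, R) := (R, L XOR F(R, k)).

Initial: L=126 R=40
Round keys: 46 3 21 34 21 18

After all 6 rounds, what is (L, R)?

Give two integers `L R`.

Round 1 (k=46): L=40 R=73
Round 2 (k=3): L=73 R=202
Round 3 (k=21): L=202 R=208
Round 4 (k=34): L=208 R=109
Round 5 (k=21): L=109 R=40
Round 6 (k=18): L=40 R=186

Answer: 40 186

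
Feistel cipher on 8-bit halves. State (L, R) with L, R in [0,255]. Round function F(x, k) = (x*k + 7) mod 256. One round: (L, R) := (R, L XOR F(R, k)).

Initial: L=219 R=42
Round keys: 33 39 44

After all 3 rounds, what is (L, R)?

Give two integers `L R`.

Answer: 199 145

Derivation:
Round 1 (k=33): L=42 R=170
Round 2 (k=39): L=170 R=199
Round 3 (k=44): L=199 R=145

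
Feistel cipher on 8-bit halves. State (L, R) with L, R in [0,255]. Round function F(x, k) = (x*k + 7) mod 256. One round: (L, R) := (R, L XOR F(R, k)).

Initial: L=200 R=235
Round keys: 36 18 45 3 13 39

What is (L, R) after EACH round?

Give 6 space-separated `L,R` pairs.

Round 1 (k=36): L=235 R=219
Round 2 (k=18): L=219 R=134
Round 3 (k=45): L=134 R=78
Round 4 (k=3): L=78 R=119
Round 5 (k=13): L=119 R=92
Round 6 (k=39): L=92 R=124

Answer: 235,219 219,134 134,78 78,119 119,92 92,124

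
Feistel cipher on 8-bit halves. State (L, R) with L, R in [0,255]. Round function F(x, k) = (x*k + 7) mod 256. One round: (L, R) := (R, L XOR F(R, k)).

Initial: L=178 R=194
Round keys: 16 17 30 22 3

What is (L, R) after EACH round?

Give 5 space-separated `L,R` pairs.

Round 1 (k=16): L=194 R=149
Round 2 (k=17): L=149 R=46
Round 3 (k=30): L=46 R=254
Round 4 (k=22): L=254 R=245
Round 5 (k=3): L=245 R=24

Answer: 194,149 149,46 46,254 254,245 245,24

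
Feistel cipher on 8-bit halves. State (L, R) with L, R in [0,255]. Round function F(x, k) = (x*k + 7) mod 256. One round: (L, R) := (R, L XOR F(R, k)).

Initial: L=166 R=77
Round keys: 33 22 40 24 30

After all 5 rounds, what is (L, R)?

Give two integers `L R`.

Round 1 (k=33): L=77 R=82
Round 2 (k=22): L=82 R=94
Round 3 (k=40): L=94 R=229
Round 4 (k=24): L=229 R=33
Round 5 (k=30): L=33 R=0

Answer: 33 0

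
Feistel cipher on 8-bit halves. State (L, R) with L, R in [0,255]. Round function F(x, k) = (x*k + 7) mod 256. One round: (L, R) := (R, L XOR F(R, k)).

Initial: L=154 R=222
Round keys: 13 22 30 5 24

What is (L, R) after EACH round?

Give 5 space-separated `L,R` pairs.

Round 1 (k=13): L=222 R=215
Round 2 (k=22): L=215 R=95
Round 3 (k=30): L=95 R=254
Round 4 (k=5): L=254 R=162
Round 5 (k=24): L=162 R=201

Answer: 222,215 215,95 95,254 254,162 162,201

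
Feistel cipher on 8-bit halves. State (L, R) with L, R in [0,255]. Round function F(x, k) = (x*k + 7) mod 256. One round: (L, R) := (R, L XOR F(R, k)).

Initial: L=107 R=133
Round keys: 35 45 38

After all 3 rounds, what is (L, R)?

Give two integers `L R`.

Answer: 229 88

Derivation:
Round 1 (k=35): L=133 R=93
Round 2 (k=45): L=93 R=229
Round 3 (k=38): L=229 R=88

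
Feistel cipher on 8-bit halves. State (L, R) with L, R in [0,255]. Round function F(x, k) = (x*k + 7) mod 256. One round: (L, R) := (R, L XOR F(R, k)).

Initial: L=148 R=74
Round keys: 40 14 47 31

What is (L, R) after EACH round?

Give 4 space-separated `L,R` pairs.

Answer: 74,3 3,123 123,159 159,51

Derivation:
Round 1 (k=40): L=74 R=3
Round 2 (k=14): L=3 R=123
Round 3 (k=47): L=123 R=159
Round 4 (k=31): L=159 R=51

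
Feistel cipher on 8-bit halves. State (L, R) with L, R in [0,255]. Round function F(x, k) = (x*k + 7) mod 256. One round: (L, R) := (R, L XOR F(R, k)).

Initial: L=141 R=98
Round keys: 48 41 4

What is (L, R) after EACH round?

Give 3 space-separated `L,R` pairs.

Round 1 (k=48): L=98 R=234
Round 2 (k=41): L=234 R=227
Round 3 (k=4): L=227 R=121

Answer: 98,234 234,227 227,121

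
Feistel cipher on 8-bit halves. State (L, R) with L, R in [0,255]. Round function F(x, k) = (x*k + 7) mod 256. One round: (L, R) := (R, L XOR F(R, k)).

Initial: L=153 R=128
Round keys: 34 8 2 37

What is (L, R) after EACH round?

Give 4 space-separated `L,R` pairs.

Round 1 (k=34): L=128 R=158
Round 2 (k=8): L=158 R=119
Round 3 (k=2): L=119 R=107
Round 4 (k=37): L=107 R=9

Answer: 128,158 158,119 119,107 107,9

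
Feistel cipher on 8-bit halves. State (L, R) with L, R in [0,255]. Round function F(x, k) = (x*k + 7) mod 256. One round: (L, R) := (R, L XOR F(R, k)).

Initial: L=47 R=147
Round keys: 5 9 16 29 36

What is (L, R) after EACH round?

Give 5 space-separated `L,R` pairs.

Round 1 (k=5): L=147 R=201
Round 2 (k=9): L=201 R=139
Round 3 (k=16): L=139 R=126
Round 4 (k=29): L=126 R=198
Round 5 (k=36): L=198 R=161

Answer: 147,201 201,139 139,126 126,198 198,161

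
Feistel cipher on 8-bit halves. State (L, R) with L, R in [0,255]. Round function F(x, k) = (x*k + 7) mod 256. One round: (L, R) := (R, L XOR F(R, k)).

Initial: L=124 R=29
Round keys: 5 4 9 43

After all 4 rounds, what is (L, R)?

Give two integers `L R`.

Round 1 (k=5): L=29 R=228
Round 2 (k=4): L=228 R=138
Round 3 (k=9): L=138 R=5
Round 4 (k=43): L=5 R=84

Answer: 5 84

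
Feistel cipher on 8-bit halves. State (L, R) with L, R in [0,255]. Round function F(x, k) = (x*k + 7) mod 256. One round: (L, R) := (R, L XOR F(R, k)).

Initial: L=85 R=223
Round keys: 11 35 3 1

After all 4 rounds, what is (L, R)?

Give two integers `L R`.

Round 1 (k=11): L=223 R=201
Round 2 (k=35): L=201 R=93
Round 3 (k=3): L=93 R=215
Round 4 (k=1): L=215 R=131

Answer: 215 131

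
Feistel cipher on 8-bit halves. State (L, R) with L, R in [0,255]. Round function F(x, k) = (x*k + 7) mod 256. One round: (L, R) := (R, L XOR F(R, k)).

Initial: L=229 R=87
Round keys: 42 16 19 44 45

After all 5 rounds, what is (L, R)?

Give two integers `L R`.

Answer: 139 169

Derivation:
Round 1 (k=42): L=87 R=168
Round 2 (k=16): L=168 R=208
Round 3 (k=19): L=208 R=223
Round 4 (k=44): L=223 R=139
Round 5 (k=45): L=139 R=169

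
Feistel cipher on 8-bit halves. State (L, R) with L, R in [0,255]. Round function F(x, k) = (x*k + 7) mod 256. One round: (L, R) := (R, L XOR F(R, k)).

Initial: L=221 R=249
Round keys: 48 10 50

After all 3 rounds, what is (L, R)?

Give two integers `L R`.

Answer: 210 97

Derivation:
Round 1 (k=48): L=249 R=106
Round 2 (k=10): L=106 R=210
Round 3 (k=50): L=210 R=97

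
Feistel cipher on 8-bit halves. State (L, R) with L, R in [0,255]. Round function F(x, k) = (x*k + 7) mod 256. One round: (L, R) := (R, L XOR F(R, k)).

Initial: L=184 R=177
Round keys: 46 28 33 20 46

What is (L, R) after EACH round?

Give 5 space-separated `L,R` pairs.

Answer: 177,109 109,66 66,228 228,149 149,41

Derivation:
Round 1 (k=46): L=177 R=109
Round 2 (k=28): L=109 R=66
Round 3 (k=33): L=66 R=228
Round 4 (k=20): L=228 R=149
Round 5 (k=46): L=149 R=41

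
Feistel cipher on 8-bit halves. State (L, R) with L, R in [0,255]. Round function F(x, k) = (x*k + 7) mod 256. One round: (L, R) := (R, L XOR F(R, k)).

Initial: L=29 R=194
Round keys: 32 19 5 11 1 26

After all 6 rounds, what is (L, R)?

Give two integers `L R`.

Round 1 (k=32): L=194 R=90
Round 2 (k=19): L=90 R=119
Round 3 (k=5): L=119 R=0
Round 4 (k=11): L=0 R=112
Round 5 (k=1): L=112 R=119
Round 6 (k=26): L=119 R=109

Answer: 119 109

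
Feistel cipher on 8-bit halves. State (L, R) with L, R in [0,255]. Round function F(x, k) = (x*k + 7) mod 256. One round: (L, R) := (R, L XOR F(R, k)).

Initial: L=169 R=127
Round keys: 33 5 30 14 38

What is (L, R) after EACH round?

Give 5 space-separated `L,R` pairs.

Round 1 (k=33): L=127 R=207
Round 2 (k=5): L=207 R=109
Round 3 (k=30): L=109 R=2
Round 4 (k=14): L=2 R=78
Round 5 (k=38): L=78 R=153

Answer: 127,207 207,109 109,2 2,78 78,153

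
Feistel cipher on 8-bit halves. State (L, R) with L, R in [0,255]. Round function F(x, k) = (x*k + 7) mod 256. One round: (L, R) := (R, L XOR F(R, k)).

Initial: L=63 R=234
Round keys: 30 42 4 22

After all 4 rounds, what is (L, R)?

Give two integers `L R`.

Answer: 23 148

Derivation:
Round 1 (k=30): L=234 R=76
Round 2 (k=42): L=76 R=149
Round 3 (k=4): L=149 R=23
Round 4 (k=22): L=23 R=148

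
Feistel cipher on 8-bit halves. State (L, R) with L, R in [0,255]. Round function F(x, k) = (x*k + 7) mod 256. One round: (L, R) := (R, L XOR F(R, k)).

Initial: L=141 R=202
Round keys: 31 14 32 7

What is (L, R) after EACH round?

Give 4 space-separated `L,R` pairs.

Answer: 202,240 240,237 237,87 87,133

Derivation:
Round 1 (k=31): L=202 R=240
Round 2 (k=14): L=240 R=237
Round 3 (k=32): L=237 R=87
Round 4 (k=7): L=87 R=133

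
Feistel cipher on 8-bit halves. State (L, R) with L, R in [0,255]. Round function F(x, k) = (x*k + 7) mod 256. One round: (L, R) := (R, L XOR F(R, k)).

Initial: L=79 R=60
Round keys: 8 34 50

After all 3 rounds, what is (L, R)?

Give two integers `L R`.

Round 1 (k=8): L=60 R=168
Round 2 (k=34): L=168 R=107
Round 3 (k=50): L=107 R=69

Answer: 107 69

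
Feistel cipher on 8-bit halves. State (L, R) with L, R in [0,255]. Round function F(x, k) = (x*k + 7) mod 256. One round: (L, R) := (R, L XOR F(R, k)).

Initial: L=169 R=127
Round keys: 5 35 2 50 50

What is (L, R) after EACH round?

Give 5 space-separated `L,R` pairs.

Round 1 (k=5): L=127 R=43
Round 2 (k=35): L=43 R=151
Round 3 (k=2): L=151 R=30
Round 4 (k=50): L=30 R=116
Round 5 (k=50): L=116 R=177

Answer: 127,43 43,151 151,30 30,116 116,177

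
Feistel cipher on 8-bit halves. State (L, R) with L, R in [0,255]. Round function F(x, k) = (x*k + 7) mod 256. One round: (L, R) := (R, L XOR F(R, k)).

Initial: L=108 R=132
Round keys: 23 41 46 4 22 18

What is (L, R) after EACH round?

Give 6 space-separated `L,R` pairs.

Round 1 (k=23): L=132 R=143
Round 2 (k=41): L=143 R=106
Round 3 (k=46): L=106 R=156
Round 4 (k=4): L=156 R=29
Round 5 (k=22): L=29 R=25
Round 6 (k=18): L=25 R=212

Answer: 132,143 143,106 106,156 156,29 29,25 25,212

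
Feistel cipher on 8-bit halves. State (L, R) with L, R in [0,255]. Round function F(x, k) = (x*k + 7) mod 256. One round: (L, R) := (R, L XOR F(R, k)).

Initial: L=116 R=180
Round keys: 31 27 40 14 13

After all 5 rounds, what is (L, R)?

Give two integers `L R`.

Answer: 215 210

Derivation:
Round 1 (k=31): L=180 R=167
Round 2 (k=27): L=167 R=16
Round 3 (k=40): L=16 R=32
Round 4 (k=14): L=32 R=215
Round 5 (k=13): L=215 R=210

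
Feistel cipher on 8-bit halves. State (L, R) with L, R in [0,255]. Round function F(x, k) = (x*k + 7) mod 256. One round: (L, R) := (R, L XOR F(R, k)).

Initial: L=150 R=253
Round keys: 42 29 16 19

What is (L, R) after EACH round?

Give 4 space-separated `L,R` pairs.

Answer: 253,31 31,119 119,104 104,200

Derivation:
Round 1 (k=42): L=253 R=31
Round 2 (k=29): L=31 R=119
Round 3 (k=16): L=119 R=104
Round 4 (k=19): L=104 R=200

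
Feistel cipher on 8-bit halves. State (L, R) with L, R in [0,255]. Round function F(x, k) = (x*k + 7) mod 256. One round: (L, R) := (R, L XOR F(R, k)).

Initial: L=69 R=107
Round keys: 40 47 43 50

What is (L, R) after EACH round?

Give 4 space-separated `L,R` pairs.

Round 1 (k=40): L=107 R=250
Round 2 (k=47): L=250 R=134
Round 3 (k=43): L=134 R=115
Round 4 (k=50): L=115 R=251

Answer: 107,250 250,134 134,115 115,251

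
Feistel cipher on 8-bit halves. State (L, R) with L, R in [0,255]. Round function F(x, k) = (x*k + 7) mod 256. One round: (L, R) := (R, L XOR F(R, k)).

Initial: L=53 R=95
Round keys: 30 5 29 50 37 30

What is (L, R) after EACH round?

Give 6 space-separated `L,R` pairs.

Round 1 (k=30): L=95 R=28
Round 2 (k=5): L=28 R=204
Round 3 (k=29): L=204 R=63
Round 4 (k=50): L=63 R=153
Round 5 (k=37): L=153 R=27
Round 6 (k=30): L=27 R=168

Answer: 95,28 28,204 204,63 63,153 153,27 27,168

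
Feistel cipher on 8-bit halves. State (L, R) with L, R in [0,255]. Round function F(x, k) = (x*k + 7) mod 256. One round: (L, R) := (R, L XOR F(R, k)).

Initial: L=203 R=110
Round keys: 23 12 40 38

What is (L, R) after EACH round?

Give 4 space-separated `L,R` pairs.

Round 1 (k=23): L=110 R=34
Round 2 (k=12): L=34 R=241
Round 3 (k=40): L=241 R=141
Round 4 (k=38): L=141 R=4

Answer: 110,34 34,241 241,141 141,4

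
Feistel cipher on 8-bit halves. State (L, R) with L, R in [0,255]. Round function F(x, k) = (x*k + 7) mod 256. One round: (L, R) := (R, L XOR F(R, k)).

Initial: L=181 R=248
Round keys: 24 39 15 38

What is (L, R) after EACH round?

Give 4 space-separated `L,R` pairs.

Answer: 248,242 242,29 29,72 72,170

Derivation:
Round 1 (k=24): L=248 R=242
Round 2 (k=39): L=242 R=29
Round 3 (k=15): L=29 R=72
Round 4 (k=38): L=72 R=170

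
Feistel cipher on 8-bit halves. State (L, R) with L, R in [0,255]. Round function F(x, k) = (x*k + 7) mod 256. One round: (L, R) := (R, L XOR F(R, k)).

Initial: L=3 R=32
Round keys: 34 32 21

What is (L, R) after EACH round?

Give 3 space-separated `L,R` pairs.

Answer: 32,68 68,167 167,254

Derivation:
Round 1 (k=34): L=32 R=68
Round 2 (k=32): L=68 R=167
Round 3 (k=21): L=167 R=254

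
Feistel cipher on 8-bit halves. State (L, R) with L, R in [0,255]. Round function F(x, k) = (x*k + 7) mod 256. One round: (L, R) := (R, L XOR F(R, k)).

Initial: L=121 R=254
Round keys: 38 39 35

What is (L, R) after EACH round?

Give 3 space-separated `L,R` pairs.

Answer: 254,194 194,107 107,106

Derivation:
Round 1 (k=38): L=254 R=194
Round 2 (k=39): L=194 R=107
Round 3 (k=35): L=107 R=106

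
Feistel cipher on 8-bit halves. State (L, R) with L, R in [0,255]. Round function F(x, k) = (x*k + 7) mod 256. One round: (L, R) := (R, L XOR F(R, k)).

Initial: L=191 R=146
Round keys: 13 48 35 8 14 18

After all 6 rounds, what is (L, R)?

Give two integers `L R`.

Round 1 (k=13): L=146 R=206
Round 2 (k=48): L=206 R=53
Round 3 (k=35): L=53 R=136
Round 4 (k=8): L=136 R=114
Round 5 (k=14): L=114 R=203
Round 6 (k=18): L=203 R=63

Answer: 203 63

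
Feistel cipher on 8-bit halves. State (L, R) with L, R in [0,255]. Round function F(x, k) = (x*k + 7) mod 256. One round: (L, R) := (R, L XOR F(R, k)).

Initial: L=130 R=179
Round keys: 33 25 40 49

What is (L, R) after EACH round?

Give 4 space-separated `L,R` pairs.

Answer: 179,152 152,108 108,127 127,58

Derivation:
Round 1 (k=33): L=179 R=152
Round 2 (k=25): L=152 R=108
Round 3 (k=40): L=108 R=127
Round 4 (k=49): L=127 R=58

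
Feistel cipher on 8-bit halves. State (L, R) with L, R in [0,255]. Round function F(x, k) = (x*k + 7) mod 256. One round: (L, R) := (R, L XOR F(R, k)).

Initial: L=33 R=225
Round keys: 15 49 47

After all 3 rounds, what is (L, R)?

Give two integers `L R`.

Answer: 143 95

Derivation:
Round 1 (k=15): L=225 R=23
Round 2 (k=49): L=23 R=143
Round 3 (k=47): L=143 R=95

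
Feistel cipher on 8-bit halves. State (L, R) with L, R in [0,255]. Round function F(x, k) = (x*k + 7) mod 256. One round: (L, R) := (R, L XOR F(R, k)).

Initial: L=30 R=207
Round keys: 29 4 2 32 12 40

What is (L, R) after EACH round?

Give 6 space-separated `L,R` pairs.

Round 1 (k=29): L=207 R=100
Round 2 (k=4): L=100 R=88
Round 3 (k=2): L=88 R=211
Round 4 (k=32): L=211 R=63
Round 5 (k=12): L=63 R=40
Round 6 (k=40): L=40 R=120

Answer: 207,100 100,88 88,211 211,63 63,40 40,120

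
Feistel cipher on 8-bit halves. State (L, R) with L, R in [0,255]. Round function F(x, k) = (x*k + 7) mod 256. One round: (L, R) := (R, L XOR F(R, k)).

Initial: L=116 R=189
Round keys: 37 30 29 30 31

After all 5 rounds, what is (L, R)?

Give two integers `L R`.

Round 1 (k=37): L=189 R=44
Round 2 (k=30): L=44 R=146
Round 3 (k=29): L=146 R=189
Round 4 (k=30): L=189 R=191
Round 5 (k=31): L=191 R=149

Answer: 191 149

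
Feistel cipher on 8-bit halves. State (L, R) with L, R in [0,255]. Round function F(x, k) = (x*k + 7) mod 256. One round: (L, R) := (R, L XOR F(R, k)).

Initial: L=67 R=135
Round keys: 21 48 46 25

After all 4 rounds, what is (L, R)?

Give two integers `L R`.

Answer: 254 229

Derivation:
Round 1 (k=21): L=135 R=89
Round 2 (k=48): L=89 R=48
Round 3 (k=46): L=48 R=254
Round 4 (k=25): L=254 R=229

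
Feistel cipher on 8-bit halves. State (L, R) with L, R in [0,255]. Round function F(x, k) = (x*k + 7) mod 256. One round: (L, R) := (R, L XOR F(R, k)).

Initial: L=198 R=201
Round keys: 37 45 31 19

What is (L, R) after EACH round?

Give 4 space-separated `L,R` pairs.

Answer: 201,210 210,56 56,29 29,22

Derivation:
Round 1 (k=37): L=201 R=210
Round 2 (k=45): L=210 R=56
Round 3 (k=31): L=56 R=29
Round 4 (k=19): L=29 R=22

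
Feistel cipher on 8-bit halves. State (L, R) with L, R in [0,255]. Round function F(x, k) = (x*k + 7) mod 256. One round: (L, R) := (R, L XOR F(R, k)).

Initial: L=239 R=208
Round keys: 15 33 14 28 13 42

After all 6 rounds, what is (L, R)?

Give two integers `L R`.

Round 1 (k=15): L=208 R=216
Round 2 (k=33): L=216 R=15
Round 3 (k=14): L=15 R=1
Round 4 (k=28): L=1 R=44
Round 5 (k=13): L=44 R=66
Round 6 (k=42): L=66 R=247

Answer: 66 247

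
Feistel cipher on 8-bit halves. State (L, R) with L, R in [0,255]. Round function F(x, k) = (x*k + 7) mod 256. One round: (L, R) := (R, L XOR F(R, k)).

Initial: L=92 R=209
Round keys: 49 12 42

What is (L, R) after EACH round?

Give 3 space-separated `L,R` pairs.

Answer: 209,84 84,38 38,23

Derivation:
Round 1 (k=49): L=209 R=84
Round 2 (k=12): L=84 R=38
Round 3 (k=42): L=38 R=23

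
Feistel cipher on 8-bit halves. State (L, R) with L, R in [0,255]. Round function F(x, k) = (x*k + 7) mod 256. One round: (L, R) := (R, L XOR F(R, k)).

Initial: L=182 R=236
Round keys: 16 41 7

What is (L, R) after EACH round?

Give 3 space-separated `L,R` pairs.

Answer: 236,113 113,204 204,234

Derivation:
Round 1 (k=16): L=236 R=113
Round 2 (k=41): L=113 R=204
Round 3 (k=7): L=204 R=234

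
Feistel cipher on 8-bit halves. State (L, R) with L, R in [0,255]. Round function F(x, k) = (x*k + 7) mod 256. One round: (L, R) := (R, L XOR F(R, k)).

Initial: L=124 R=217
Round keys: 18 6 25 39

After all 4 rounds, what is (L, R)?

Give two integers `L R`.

Round 1 (k=18): L=217 R=53
Round 2 (k=6): L=53 R=156
Round 3 (k=25): L=156 R=118
Round 4 (k=39): L=118 R=157

Answer: 118 157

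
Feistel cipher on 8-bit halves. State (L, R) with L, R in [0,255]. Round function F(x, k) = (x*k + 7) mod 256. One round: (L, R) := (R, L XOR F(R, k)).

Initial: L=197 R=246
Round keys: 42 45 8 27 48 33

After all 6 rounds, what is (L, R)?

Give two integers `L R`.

Round 1 (k=42): L=246 R=166
Round 2 (k=45): L=166 R=195
Round 3 (k=8): L=195 R=185
Round 4 (k=27): L=185 R=73
Round 5 (k=48): L=73 R=14
Round 6 (k=33): L=14 R=156

Answer: 14 156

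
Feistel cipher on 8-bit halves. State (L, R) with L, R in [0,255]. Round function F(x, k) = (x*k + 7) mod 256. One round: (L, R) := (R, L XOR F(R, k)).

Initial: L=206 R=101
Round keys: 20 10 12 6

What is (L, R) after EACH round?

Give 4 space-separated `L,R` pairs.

Round 1 (k=20): L=101 R=37
Round 2 (k=10): L=37 R=28
Round 3 (k=12): L=28 R=114
Round 4 (k=6): L=114 R=175

Answer: 101,37 37,28 28,114 114,175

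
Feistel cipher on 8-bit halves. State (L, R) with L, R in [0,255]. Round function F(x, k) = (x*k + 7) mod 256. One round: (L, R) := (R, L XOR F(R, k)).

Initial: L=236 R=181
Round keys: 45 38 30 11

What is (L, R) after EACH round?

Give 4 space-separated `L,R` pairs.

Round 1 (k=45): L=181 R=52
Round 2 (k=38): L=52 R=10
Round 3 (k=30): L=10 R=7
Round 4 (k=11): L=7 R=94

Answer: 181,52 52,10 10,7 7,94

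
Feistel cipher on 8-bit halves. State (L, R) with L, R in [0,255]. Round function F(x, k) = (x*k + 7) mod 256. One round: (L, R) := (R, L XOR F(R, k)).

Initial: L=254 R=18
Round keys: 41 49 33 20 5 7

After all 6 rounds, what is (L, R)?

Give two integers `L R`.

Round 1 (k=41): L=18 R=23
Round 2 (k=49): L=23 R=124
Round 3 (k=33): L=124 R=20
Round 4 (k=20): L=20 R=235
Round 5 (k=5): L=235 R=138
Round 6 (k=7): L=138 R=38

Answer: 138 38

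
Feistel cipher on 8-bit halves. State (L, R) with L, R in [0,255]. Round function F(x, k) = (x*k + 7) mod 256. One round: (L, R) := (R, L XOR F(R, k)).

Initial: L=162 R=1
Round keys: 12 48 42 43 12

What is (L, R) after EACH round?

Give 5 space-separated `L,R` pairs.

Answer: 1,177 177,54 54,82 82,251 251,153

Derivation:
Round 1 (k=12): L=1 R=177
Round 2 (k=48): L=177 R=54
Round 3 (k=42): L=54 R=82
Round 4 (k=43): L=82 R=251
Round 5 (k=12): L=251 R=153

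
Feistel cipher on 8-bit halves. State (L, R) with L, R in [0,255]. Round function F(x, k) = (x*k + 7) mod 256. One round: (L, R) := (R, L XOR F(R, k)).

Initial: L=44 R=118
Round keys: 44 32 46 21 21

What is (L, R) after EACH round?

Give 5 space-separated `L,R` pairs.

Answer: 118,99 99,17 17,118 118,164 164,13

Derivation:
Round 1 (k=44): L=118 R=99
Round 2 (k=32): L=99 R=17
Round 3 (k=46): L=17 R=118
Round 4 (k=21): L=118 R=164
Round 5 (k=21): L=164 R=13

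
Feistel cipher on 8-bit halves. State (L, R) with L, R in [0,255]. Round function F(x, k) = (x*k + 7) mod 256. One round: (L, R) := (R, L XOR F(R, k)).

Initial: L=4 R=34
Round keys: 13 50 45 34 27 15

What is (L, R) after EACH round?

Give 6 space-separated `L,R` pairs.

Round 1 (k=13): L=34 R=197
Round 2 (k=50): L=197 R=163
Round 3 (k=45): L=163 R=107
Round 4 (k=34): L=107 R=158
Round 5 (k=27): L=158 R=218
Round 6 (k=15): L=218 R=83

Answer: 34,197 197,163 163,107 107,158 158,218 218,83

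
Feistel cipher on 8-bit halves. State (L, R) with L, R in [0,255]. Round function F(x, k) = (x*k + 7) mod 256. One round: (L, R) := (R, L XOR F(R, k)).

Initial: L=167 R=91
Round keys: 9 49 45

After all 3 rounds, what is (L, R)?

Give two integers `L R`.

Answer: 79 119

Derivation:
Round 1 (k=9): L=91 R=157
Round 2 (k=49): L=157 R=79
Round 3 (k=45): L=79 R=119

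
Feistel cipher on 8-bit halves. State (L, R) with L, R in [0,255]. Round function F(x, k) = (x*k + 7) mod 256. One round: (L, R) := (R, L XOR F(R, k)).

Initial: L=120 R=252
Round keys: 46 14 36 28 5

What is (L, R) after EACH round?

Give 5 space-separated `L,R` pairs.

Answer: 252,55 55,245 245,76 76,162 162,125

Derivation:
Round 1 (k=46): L=252 R=55
Round 2 (k=14): L=55 R=245
Round 3 (k=36): L=245 R=76
Round 4 (k=28): L=76 R=162
Round 5 (k=5): L=162 R=125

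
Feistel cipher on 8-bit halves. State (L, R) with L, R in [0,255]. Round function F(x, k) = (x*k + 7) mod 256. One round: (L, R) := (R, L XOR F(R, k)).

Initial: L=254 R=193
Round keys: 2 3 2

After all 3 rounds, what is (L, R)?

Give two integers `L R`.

Answer: 173 22

Derivation:
Round 1 (k=2): L=193 R=119
Round 2 (k=3): L=119 R=173
Round 3 (k=2): L=173 R=22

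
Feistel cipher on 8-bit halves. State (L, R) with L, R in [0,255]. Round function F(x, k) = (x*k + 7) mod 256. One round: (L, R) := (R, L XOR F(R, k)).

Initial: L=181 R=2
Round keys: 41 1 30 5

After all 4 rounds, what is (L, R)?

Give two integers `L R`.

Round 1 (k=41): L=2 R=236
Round 2 (k=1): L=236 R=241
Round 3 (k=30): L=241 R=169
Round 4 (k=5): L=169 R=165

Answer: 169 165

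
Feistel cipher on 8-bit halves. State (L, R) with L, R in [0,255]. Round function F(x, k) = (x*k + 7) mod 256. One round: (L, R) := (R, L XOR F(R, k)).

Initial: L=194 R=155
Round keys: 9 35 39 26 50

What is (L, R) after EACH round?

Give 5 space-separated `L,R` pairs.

Answer: 155,184 184,180 180,203 203,17 17,146

Derivation:
Round 1 (k=9): L=155 R=184
Round 2 (k=35): L=184 R=180
Round 3 (k=39): L=180 R=203
Round 4 (k=26): L=203 R=17
Round 5 (k=50): L=17 R=146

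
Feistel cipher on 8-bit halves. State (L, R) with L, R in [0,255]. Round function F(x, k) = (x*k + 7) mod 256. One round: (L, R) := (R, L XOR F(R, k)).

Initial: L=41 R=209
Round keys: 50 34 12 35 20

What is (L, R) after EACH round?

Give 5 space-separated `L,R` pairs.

Round 1 (k=50): L=209 R=240
Round 2 (k=34): L=240 R=54
Round 3 (k=12): L=54 R=127
Round 4 (k=35): L=127 R=82
Round 5 (k=20): L=82 R=16

Answer: 209,240 240,54 54,127 127,82 82,16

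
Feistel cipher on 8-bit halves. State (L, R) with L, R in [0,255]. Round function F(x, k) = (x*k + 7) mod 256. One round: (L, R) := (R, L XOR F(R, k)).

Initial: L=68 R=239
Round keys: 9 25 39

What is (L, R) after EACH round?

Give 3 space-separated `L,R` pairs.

Round 1 (k=9): L=239 R=42
Round 2 (k=25): L=42 R=206
Round 3 (k=39): L=206 R=67

Answer: 239,42 42,206 206,67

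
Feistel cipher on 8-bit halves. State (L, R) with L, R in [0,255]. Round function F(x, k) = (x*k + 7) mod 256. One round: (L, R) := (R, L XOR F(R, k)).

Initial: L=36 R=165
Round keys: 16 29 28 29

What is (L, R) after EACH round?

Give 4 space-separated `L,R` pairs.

Round 1 (k=16): L=165 R=115
Round 2 (k=29): L=115 R=171
Round 3 (k=28): L=171 R=200
Round 4 (k=29): L=200 R=4

Answer: 165,115 115,171 171,200 200,4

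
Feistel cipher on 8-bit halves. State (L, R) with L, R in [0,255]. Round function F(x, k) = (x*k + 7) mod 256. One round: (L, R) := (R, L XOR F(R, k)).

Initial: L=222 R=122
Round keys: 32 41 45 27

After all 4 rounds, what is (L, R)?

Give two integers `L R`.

Round 1 (k=32): L=122 R=153
Round 2 (k=41): L=153 R=242
Round 3 (k=45): L=242 R=8
Round 4 (k=27): L=8 R=45

Answer: 8 45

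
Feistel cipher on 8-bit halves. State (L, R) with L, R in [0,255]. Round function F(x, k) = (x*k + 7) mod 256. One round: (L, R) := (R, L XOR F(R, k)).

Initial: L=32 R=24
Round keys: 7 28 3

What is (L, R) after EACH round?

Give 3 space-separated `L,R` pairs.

Round 1 (k=7): L=24 R=143
Round 2 (k=28): L=143 R=179
Round 3 (k=3): L=179 R=175

Answer: 24,143 143,179 179,175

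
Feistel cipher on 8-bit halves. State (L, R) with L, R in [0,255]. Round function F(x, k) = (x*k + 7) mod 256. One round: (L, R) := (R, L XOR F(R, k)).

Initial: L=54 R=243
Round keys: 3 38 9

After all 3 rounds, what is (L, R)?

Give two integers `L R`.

Answer: 56 41

Derivation:
Round 1 (k=3): L=243 R=214
Round 2 (k=38): L=214 R=56
Round 3 (k=9): L=56 R=41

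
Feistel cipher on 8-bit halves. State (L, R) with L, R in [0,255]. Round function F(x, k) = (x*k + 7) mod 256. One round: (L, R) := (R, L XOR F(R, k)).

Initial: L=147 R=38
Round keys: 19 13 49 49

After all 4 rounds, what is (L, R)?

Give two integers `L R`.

Round 1 (k=19): L=38 R=74
Round 2 (k=13): L=74 R=239
Round 3 (k=49): L=239 R=140
Round 4 (k=49): L=140 R=60

Answer: 140 60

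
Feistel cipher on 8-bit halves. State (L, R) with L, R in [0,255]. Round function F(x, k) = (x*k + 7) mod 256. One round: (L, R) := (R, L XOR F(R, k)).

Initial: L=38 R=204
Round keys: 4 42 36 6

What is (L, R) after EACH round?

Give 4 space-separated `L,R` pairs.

Answer: 204,17 17,29 29,10 10,94

Derivation:
Round 1 (k=4): L=204 R=17
Round 2 (k=42): L=17 R=29
Round 3 (k=36): L=29 R=10
Round 4 (k=6): L=10 R=94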